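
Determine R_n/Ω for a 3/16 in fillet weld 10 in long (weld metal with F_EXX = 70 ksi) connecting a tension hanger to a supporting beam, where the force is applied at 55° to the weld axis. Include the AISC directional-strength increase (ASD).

t_e = 0.707 × 0.1875 = 0.1326 in; A_we = 0.1326 × 10 = 1.326 in².
Directional factor: 1.0 + 0.5 sin^1.5(55°) = 1.371.
F_nw = 0.6 × 70 × 1.371 = 57.57 ksi.
R_n/Ω = (57.57 × 1.326) / 2.0 = 38.16 kip.

R_n/Ω ≈ 38.2 kip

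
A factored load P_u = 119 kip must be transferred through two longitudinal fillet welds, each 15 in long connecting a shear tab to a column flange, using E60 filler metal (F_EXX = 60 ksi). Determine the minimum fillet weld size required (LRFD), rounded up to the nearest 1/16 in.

Total weld length L = 30 in.
Required throat t_e = P_u / (φ × 0.6 F_EXX × L) = 119 / (0.75 × 0.6 × 60 × 30) = 0.1469 in.
Required leg w = t_e / 0.707 = 0.2078 in → use 1/4 in.

w = 1/4 in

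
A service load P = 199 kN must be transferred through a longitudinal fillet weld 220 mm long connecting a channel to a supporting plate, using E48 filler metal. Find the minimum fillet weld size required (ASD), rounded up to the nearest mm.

w = 9 mm

E48XX → F_EXX = 480 MPa.
Total weld length L = 220 mm.
Required throat t_e = P × Ω / (0.6 F_EXX × L) = 199 × 2.0 / (0.6 × 480 × 220 × 10⁻³) = 6.282 mm.
Required leg w = t_e / 0.707 = 8.885 mm → use 9 mm.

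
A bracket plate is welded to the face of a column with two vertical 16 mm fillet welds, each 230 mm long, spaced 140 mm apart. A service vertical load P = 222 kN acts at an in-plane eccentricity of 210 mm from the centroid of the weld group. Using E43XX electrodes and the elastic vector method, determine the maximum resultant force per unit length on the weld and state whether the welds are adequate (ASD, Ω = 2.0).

f_max ≈ 1770 N/mm; NOT adequate

E43XX → F_EXX = 430 MPa.
Total weld length L_w = 460 mm. Treat welds as unit-width lines.
Polar moment about centroid: J = 2[d³/12 + d(b/2)²] = 2[230³/12 + 230×70²] = 4282000 mm³.
Direct shear f_v = P/L_w = 222×10³ / 460 = 482.6 N/mm (vertical).
Torsion M = P·e = 222×10³ × 210 = 46620000 N·mm.
Critical point at (x, y) = (70, 115) from centroid. f_tx = M·y/J = 1252 N/mm; f_ty = M·x/J = 762.2 N/mm.
Resultant f_max = √[f_tx² + (f_v + f_ty)²] = √[1252² + (482.6 + 762.2)²] = 1766 N/mm.
Capacity per unit length: r_n/Ω = (1/2.0) × 0.6 × 430 × (0.707 × 16) = 1459 N/mm.
1766 > 1459 → NOT adequate.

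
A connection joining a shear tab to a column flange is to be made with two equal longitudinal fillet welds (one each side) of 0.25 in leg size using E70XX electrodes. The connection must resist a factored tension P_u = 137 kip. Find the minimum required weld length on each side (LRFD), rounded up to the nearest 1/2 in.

E70XX → F_EXX = 70 ksi.
Throat t_e = 0.707 × 0.25 = 0.1767 in.
φr_n = 0.75 × 0.6 × 70 × 0.1767 = 5.568 kip/in.
L_req = P_u / φr_n = 137 / 5.568 = 24.61 in total.
Per side: 24.61 / 2 = 12.3 in.
Round up → use L = 12.5 in on each side.

L = 12.5 in on each side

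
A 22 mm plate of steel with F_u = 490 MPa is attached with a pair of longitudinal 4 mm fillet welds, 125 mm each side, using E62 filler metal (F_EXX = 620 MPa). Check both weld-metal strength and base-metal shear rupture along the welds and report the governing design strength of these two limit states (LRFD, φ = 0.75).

t_e = 0.707 × 4 = 2.828 mm; L = 250 mm.
Weld metal: φR_n = 0.75 × 0.6 × 620 × 2.828 × 250 × 10⁻³ = 197.3 kN.
Base metal (shear rupture): φR_n = 0.75 × 0.6 × 490 × 22 × 250 × 10⁻³ = 1213 kN.
Governing: weld metal.

φR_n ≈ 197 kN (weld metal governs)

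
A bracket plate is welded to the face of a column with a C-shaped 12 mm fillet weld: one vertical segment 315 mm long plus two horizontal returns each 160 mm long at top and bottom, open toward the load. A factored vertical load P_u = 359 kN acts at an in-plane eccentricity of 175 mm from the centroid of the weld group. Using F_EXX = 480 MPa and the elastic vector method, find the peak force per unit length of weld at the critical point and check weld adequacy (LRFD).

Total weld length L_w = 635 mm. Treat welds as unit-width lines.
Centroid: x̄ = 2×160×80 / 635 = 40.31 mm from the vertical weld.
Polar moment about centroid: J = I_x + I_y = [315³/12 + 2×160×157.5²] + [315×40.31² + 2(160³/12 + 160×39.69²)] = 12240000 mm³.
Direct shear f_v = P/L_w = 359×10³ / 635 = 565.4 N/mm (vertical).
Torsion M = P·e = 359×10³ × 175 = 62825000 N·mm.
Critical point at (x, y) = (119.7, 157.5) from centroid. f_tx = M·y/J = 808.3 N/mm; f_ty = M·x/J = 614.3 N/mm.
Resultant f_max = √[f_tx² + (f_v + f_ty)²] = √[808.3² + (565.4 + 614.3)²] = 1430 N/mm.
Capacity per unit length: φr_n = 0.75 × 0.6 × 480 × (0.707 × 12) = 1833 N/mm.
1430 ≤ 1833 → adequate.

f_max ≈ 1430 N/mm; adequate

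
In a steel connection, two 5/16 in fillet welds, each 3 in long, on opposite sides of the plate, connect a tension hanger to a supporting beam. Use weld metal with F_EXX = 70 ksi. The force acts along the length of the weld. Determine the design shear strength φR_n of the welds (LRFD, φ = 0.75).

φR_n ≈ 41.8 kips

Effective throat t_e = 0.707 × 0.3125 = 0.2209 in.
Total length L = 6 in; A_we = 0.2209 × 6 = 1.326 in².
F_nw = 0.6 F_EXX = 0.6 × 70 = 42 ksi.
φR_n = 0.75 × 42 × 1.326 = 41.76 kips.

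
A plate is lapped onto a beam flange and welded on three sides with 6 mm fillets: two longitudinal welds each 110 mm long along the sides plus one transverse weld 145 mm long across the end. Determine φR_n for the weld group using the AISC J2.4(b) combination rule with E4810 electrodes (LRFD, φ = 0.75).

φR_n ≈ 371 kN

E48XX → F_EXX = 480 MPa.
t_e = 0.707 × 6 = 4.242 mm.
R_nwl = 0.6 × 480 × 4.242 × 220 × 10⁻³ = 268.8 kN (longitudinal, 2 welds).
R_nwt = 0.6 × 480 × 4.242 × 145 × 10⁻³ = 177.1 kN (transverse, base value).
(i) R_nwl + R_nwt = 445.9 kN; (ii) 0.85 R_nwl + 1.5 R_nwt = 494.2 kN.
R_n = max = 494.2 kN [governs: (ii)]; φR_n = 370.6 kN.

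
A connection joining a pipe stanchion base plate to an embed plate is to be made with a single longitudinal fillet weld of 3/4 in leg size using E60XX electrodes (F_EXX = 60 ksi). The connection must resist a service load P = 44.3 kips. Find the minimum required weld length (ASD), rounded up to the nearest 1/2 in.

L = 5 in

Throat t_e = 0.707 × 0.75 = 0.5302 in.
r_n/Ω = (0.6 × 60 × 0.5302) / 2.0 = 9.544 kip/in.
L_req = P / (r_n/Ω) = 44.3 / 9.544 = 4.641 in total.
Round up → use L = 5 in.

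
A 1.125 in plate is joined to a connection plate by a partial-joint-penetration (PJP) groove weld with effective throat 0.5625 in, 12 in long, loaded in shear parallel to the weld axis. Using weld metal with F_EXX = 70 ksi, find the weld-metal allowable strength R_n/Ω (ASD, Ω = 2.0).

Effective throat (given) t_e = 0.5625 in.
A_we = 0.5625 × 12 = 6.75 in².
F_nw = 0.6 F_EXX = 42 ksi.
R_n/Ω = (42 × 6.75) / 2.0 = 141.8 kips.

R_n/Ω ≈ 142 kips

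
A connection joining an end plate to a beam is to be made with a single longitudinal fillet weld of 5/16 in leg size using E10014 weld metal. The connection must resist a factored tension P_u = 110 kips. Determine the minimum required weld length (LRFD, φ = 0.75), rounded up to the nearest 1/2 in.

E100XX → F_EXX = 100 ksi.
Throat t_e = 0.707 × 0.3125 = 0.2209 in.
φr_n = 0.75 × 0.6 × 100 × 0.2209 = 9.942 kips/in.
L_req = P_u / φr_n = 110 / 9.942 = 11.06 in total.
Round up → use L = 11.5 in.

L = 11.5 in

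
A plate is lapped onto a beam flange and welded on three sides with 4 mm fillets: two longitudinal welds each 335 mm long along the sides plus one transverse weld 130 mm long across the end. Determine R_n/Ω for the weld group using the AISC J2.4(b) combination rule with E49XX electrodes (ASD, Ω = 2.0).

R_n/Ω ≈ 333 kN

E49XX → F_EXX = 490 MPa.
t_e = 0.707 × 4 = 2.828 mm.
R_nwl = 0.6 × 490 × 2.828 × 670 × 10⁻³ = 557.1 kN (longitudinal, 2 welds).
R_nwt = 0.6 × 490 × 2.828 × 130 × 10⁻³ = 108.1 kN (transverse, base value).
(i) R_nwl + R_nwt = 665.1 kN; (ii) 0.85 R_nwl + 1.5 R_nwt = 635.6 kN.
R_n = max = 665.1 kN [governs: (i)]; R_n/Ω = 332.6 kN.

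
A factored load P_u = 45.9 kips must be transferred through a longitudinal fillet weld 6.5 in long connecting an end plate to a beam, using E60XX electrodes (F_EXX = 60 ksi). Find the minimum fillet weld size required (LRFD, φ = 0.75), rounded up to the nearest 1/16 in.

w = 3/8 in

Total weld length L = 6.5 in.
Required throat t_e = P_u / (φ × 0.6 F_EXX × L) = 45.9 / (0.75 × 0.6 × 60 × 6.5) = 0.2615 in.
Required leg w = t_e / 0.707 = 0.3699 in → use 3/8 in.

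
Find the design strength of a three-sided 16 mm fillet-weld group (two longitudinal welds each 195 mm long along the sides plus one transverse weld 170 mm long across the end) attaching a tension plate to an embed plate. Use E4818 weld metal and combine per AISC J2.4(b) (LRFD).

φR_n ≈ 1430 kN

E48XX → F_EXX = 480 MPa.
t_e = 0.707 × 16 = 11.31 mm.
R_nwl = 0.6 × 480 × 11.31 × 390 × 10⁻³ = 1271 kN (longitudinal, 2 welds).
R_nwt = 0.6 × 480 × 11.31 × 170 × 10⁻³ = 553.8 kN (transverse, base value).
(i) R_nwl + R_nwt = 1824 kN; (ii) 0.85 R_nwl + 1.5 R_nwt = 1911 kN.
R_n = max = 1911 kN [governs: (ii)]; φR_n = 1433 kN.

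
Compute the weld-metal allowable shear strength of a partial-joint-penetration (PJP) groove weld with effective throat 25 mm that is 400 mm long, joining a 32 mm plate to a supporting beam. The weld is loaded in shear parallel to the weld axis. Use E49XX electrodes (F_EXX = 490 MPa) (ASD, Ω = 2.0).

R_n/Ω ≈ 1470 kN

Effective throat (given) t_e = 25 mm.
A_we = 25 × 400 = 10000 mm².
F_nw = 0.6 F_EXX = 294 MPa.
R_n/Ω = (294 × 10000) / 2.0 × 10⁻³ = 1470 kN.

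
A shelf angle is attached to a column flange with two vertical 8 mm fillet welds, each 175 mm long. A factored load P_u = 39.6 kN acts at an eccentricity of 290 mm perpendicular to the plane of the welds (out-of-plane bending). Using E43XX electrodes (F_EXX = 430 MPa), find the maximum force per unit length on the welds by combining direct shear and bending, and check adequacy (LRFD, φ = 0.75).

f_max ≈ 1130 N/mm; NOT adequate

L_w = 2 × 175 = 350 mm; section modulus (unit throat) S = 2 × L²/6 = 10210 mm².
Direct shear f_v = P/L_w = 39.6×10³/350 = 113.1 N/mm.
Moment M = P × e = 39.6×10³ × 290 = 11484000 N·mm; bending f_b = M/S = 1125 N/mm.
f_max = √(f_v² + f_b²) = √(113.1² + 1125²) = 1131 N/mm.
φr_n = 0.75 × 0.6 × 430 × (0.707 × 8) = 1094 N/mm → NOT adequate.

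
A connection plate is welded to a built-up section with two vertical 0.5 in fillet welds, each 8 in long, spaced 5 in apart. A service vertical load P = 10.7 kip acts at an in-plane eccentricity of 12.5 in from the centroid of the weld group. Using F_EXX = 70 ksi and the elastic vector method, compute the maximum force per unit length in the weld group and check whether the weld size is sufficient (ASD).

Total weld length L_w = 16 in. Treat welds as unit-width lines.
Polar moment about centroid: J = 2[d³/12 + d(b/2)²] = 2[8³/12 + 8×2.5²] = 185.3 in³.
Direct shear f_v = P/L_w = 10.7 / 16 = 0.6687 kip/in (vertical).
Torsion M = P·e = 10.7 × 12.5 = 133.75 kip·in.
Critical point at (x, y) = (2.5, 4) from centroid. f_tx = M·y/J = 2.887 kip/in; f_ty = M·x/J = 1.804 kip/in.
Resultant f_max = √[f_tx² + (f_v + f_ty)²] = √[2.887² + (0.6687 + 1.804)²] = 3.801 kip/in.
Capacity per unit length: r_n/Ω = (1/2.0) × 0.6 × 70 × (0.707 × 0.5) = 7.423 kip/in.
3.801 ≤ 7.423 → adequate.

f_max ≈ 3.8 kip/in; adequate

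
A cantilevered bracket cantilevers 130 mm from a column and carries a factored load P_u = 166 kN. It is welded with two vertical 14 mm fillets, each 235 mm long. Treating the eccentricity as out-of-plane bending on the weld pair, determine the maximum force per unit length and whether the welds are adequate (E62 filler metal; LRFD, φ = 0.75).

f_max ≈ 1220 N/mm; adequate

E62XX → F_EXX = 620 MPa.
L_w = 2 × 235 = 470 mm; section modulus (unit throat) S = 2 × L²/6 = 18410 mm².
Direct shear f_v = P/L_w = 166×10³/470 = 353.2 N/mm.
Moment M = P × e = 166×10³ × 130 = 21580000 N·mm; bending f_b = M/S = 1172 N/mm.
f_max = √(f_v² + f_b²) = √(353.2² + 1172²) = 1224 N/mm.
φr_n = 0.75 × 0.6 × 620 × (0.707 × 14) = 2762 N/mm → adequate.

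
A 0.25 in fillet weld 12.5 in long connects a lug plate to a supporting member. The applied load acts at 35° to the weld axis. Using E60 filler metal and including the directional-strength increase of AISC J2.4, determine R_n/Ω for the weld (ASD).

E60XX → F_EXX = 60 ksi.
t_e = 0.707 × 0.25 = 0.1767 in; A_we = 0.1767 × 12.5 = 2.209 in².
Directional factor: 1.0 + 0.5 sin^1.5(35°) = 1.217.
F_nw = 0.6 × 60 × 1.217 = 43.82 ksi.
R_n/Ω = (43.82 × 2.209) / 2.0 = 48.41 kips.

R_n/Ω ≈ 48.4 kips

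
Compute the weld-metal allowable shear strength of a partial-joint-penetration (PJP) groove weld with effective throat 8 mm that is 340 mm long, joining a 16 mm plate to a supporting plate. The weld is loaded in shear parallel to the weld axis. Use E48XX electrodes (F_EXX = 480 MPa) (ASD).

R_n/Ω ≈ 392 kN

Effective throat (given) t_e = 8 mm.
A_we = 8 × 340 = 2720 mm².
F_nw = 0.6 F_EXX = 288 MPa.
R_n/Ω = (288 × 2720) / 2.0 × 10⁻³ = 391.7 kN.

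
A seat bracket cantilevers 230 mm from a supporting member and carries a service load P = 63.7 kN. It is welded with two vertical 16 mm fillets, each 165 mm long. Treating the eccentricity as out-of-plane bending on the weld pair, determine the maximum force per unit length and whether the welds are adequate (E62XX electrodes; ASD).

f_max ≈ 1630 N/mm; adequate

E62XX → F_EXX = 620 MPa.
L_w = 2 × 165 = 330 mm; section modulus (unit throat) S = 2 × L²/6 = 9075 mm².
Direct shear f_v = P/L_w = 63.7×10³/330 = 193 N/mm.
Moment M = P × e = 63.7×10³ × 230 = 14651000 N·mm; bending f_b = M/S = 1614 N/mm.
f_max = √(f_v² + f_b²) = √(193² + 1614²) = 1626 N/mm.
r_n/Ω = (1/2.0) × 0.6 × 620 × (0.707 × 16) = 2104 N/mm → adequate.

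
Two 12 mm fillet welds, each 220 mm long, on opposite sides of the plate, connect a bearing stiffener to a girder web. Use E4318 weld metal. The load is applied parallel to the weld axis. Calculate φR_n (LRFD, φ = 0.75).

E43XX → F_EXX = 430 MPa.
Effective throat t_e = 0.707 × 12 = 8.484 mm.
Total length L = 440 mm; A_we = 8.484 × 440 = 3733 mm².
F_nw = 0.6 F_EXX = 0.6 × 430 = 258 MPa.
φR_n = 0.75 × 258 × 3733 × 10⁻³ = 722.3 kN.

φR_n ≈ 722 kN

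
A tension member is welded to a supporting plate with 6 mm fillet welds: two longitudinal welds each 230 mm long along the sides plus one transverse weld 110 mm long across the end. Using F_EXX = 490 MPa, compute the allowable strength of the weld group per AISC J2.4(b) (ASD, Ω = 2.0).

t_e = 0.707 × 6 = 4.242 mm.
R_nwl = 0.6 × 490 × 4.242 × 460 × 10⁻³ = 573.7 kN (longitudinal, 2 welds).
R_nwt = 0.6 × 490 × 4.242 × 110 × 10⁻³ = 137.2 kN (transverse, base value).
(i) R_nwl + R_nwt = 710.9 kN; (ii) 0.85 R_nwl + 1.5 R_nwt = 693.4 kN.
R_n = max = 710.9 kN [governs: (i)]; R_n/Ω = 355.4 kN.

R_n/Ω ≈ 355 kN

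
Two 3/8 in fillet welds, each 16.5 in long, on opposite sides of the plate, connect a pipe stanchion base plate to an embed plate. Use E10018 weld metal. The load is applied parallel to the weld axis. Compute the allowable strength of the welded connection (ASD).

E100XX → F_EXX = 100 ksi.
Effective throat t_e = 0.707 × 0.375 = 0.2651 in.
Total length L = 33 in; A_we = 0.2651 × 33 = 8.749 in².
F_nw = 0.6 F_EXX = 0.6 × 100 = 60 ksi.
R_n = 60 × 8.749 = 524.9 kip; R_n/Ω = 524.9/2.0 = 262.5 kip.

R_n/Ω ≈ 262 kip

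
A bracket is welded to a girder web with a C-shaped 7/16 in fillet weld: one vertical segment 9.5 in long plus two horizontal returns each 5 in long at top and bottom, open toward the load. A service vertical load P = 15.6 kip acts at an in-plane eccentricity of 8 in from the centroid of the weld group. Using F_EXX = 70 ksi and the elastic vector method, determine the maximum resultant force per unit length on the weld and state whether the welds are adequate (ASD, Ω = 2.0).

f_max ≈ 2.73 kip/in; adequate

Total weld length L_w = 19.5 in. Treat welds as unit-width lines.
Centroid: x̄ = 2×5×2.5 / 19.5 = 1.282 in from the vertical weld.
Polar moment about centroid: J = I_x + I_y = [9.5³/12 + 2×5×4.75²] + [9.5×1.282² + 2(5³/12 + 5×1.218²)] = 348.4 in³.
Direct shear f_v = P/L_w = 15.6 / 19.5 = 0.8 kip/in (vertical).
Torsion M = P·e = 15.6 × 8 = 124.8 kip·in.
Critical point at (x, y) = (3.718, 4.75) from centroid. f_tx = M·y/J = 1.702 kip/in; f_ty = M·x/J = 1.332 kip/in.
Resultant f_max = √[f_tx² + (f_v + f_ty)²] = √[1.702² + (0.8 + 1.332)²] = 2.728 kip/in.
Capacity per unit length: r_n/Ω = (1/2.0) × 0.6 × 70 × (0.707 × 0.4375) = 6.496 kip/in.
2.728 ≤ 6.496 → adequate.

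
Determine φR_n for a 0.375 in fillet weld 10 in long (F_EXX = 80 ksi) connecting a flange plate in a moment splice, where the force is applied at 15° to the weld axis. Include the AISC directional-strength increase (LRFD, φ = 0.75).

φR_n ≈ 102 kips

t_e = 0.707 × 0.375 = 0.2651 in; A_we = 0.2651 × 10 = 2.651 in².
Directional factor: 1.0 + 0.5 sin^1.5(15°) = 1.066.
F_nw = 0.6 × 80 × 1.066 = 51.16 ksi.
φR_n = 0.75 × 51.16 × 2.651 = 101.7 kips.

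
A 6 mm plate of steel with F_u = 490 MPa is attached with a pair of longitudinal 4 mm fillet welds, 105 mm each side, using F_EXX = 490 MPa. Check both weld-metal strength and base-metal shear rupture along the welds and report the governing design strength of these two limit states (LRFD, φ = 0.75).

t_e = 0.707 × 4 = 2.828 mm; L = 210 mm.
Weld metal: φR_n = 0.75 × 0.6 × 490 × 2.828 × 210 × 10⁻³ = 131 kN.
Base metal (shear rupture): φR_n = 0.75 × 0.6 × 490 × 6 × 210 × 10⁻³ = 277.8 kN.
Governing: weld metal.

φR_n ≈ 131 kN (weld metal governs)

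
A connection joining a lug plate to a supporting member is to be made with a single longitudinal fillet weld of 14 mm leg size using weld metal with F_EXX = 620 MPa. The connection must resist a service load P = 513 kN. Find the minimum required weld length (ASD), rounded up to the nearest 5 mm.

L = 280 mm

Throat t_e = 0.707 × 14 = 9.898 mm.
r_n/Ω = (0.6 × 620 × 9.898) / 2.0 = 1841 N/mm = 1.841 kN/mm.
L_req = P / (r_n/Ω) = 513 / 1.841 = 278.6 mm total.
Round up → use L = 280 mm.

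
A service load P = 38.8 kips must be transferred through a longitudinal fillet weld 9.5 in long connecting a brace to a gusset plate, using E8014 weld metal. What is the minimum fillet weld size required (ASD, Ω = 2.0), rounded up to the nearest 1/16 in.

w = 1/4 in

E80XX → F_EXX = 80 ksi.
Total weld length L = 9.5 in.
Required throat t_e = P × Ω / (0.6 F_EXX × L) = 38.8 × 2.0 / (0.6 × 80 × 9.5) = 0.1702 in.
Required leg w = t_e / 0.707 = 0.2407 in → use 1/4 in.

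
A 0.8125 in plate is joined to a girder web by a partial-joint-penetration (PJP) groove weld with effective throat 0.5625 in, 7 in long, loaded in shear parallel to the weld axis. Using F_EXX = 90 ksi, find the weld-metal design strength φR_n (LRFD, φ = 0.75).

φR_n ≈ 159 kips

Effective throat (given) t_e = 0.5625 in.
A_we = 0.5625 × 7 = 3.938 in².
F_nw = 0.6 F_EXX = 54 ksi.
φR_n = 0.75 × 54 × 3.938 = 159.5 kips.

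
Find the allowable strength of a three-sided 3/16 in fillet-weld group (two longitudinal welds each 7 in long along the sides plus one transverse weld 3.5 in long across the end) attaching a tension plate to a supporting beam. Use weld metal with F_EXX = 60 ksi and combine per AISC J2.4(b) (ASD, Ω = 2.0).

t_e = 0.707 × 0.1875 = 0.1326 in.
R_nwl = 0.6 × 60 × 0.1326 × 14 = 66.81 kips (longitudinal, 2 welds).
R_nwt = 0.6 × 60 × 0.1326 × 3.5 = 16.7 kips (transverse, base value).
(i) R_nwl + R_nwt = 83.51 kips; (ii) 0.85 R_nwl + 1.5 R_nwt = 81.84 kips.
R_n = max = 83.51 kips [governs: (i)]; R_n/Ω = 41.76 kips.

R_n/Ω ≈ 41.8 kips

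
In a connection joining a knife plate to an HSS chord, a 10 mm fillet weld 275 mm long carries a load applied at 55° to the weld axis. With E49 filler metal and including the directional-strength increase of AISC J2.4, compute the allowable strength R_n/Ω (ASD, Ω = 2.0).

E49XX → F_EXX = 490 MPa.
t_e = 0.707 × 10 = 7.07 mm; A_we = 7.07 × 275 = 1944 mm².
Directional factor: 1.0 + 0.5 sin^1.5(55°) = 1.371.
F_nw = 0.6 × 490 × 1.371 = 403 MPa.
R_n/Ω = (403 × 1944) / 2.0 × 10⁻³ = 391.8 kN.

R_n/Ω ≈ 392 kN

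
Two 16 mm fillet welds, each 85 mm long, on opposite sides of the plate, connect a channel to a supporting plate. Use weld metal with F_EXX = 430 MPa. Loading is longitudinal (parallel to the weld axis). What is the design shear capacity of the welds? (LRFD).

Effective throat t_e = 0.707 × 16 = 11.31 mm.
Total length L = 170 mm; A_we = 11.31 × 170 = 1923 mm².
F_nw = 0.6 F_EXX = 0.6 × 430 = 258 MPa.
φR_n = 0.75 × 258 × 1923 × 10⁻³ = 372.1 kN.

φR_n ≈ 372 kN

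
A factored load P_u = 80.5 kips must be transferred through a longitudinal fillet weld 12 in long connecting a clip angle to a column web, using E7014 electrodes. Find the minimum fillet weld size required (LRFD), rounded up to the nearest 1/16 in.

w = 5/16 in

E70XX → F_EXX = 70 ksi.
Total weld length L = 12 in.
Required throat t_e = P_u / (φ × 0.6 F_EXX × L) = 80.5 / (0.75 × 0.6 × 70 × 12) = 0.213 in.
Required leg w = t_e / 0.707 = 0.3012 in → use 5/16 in.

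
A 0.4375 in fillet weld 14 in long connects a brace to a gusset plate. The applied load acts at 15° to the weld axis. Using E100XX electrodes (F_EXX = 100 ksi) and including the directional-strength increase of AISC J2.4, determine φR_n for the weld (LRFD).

t_e = 0.707 × 0.4375 = 0.3093 in; A_we = 0.3093 × 14 = 4.33 in².
Directional factor: 1.0 + 0.5 sin^1.5(15°) = 1.066.
F_nw = 0.6 × 100 × 1.066 = 63.95 ksi.
φR_n = 0.75 × 63.95 × 4.33 = 207.7 kip.

φR_n ≈ 208 kip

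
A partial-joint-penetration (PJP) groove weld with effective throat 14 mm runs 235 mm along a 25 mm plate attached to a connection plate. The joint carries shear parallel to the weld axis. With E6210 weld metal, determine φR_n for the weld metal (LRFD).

E62XX → F_EXX = 620 MPa.
Effective throat (given) t_e = 14 mm.
A_we = 14 × 235 = 3290 mm².
F_nw = 0.6 F_EXX = 372 MPa.
φR_n = 0.75 × 372 × 3290 × 10⁻³ = 917.9 kN.

φR_n ≈ 918 kN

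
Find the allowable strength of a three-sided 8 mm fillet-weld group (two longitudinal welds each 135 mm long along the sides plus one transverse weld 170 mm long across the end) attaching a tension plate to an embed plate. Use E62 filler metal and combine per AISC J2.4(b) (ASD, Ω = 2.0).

R_n/Ω ≈ 510 kN

E62XX → F_EXX = 620 MPa.
t_e = 0.707 × 8 = 5.656 mm.
R_nwl = 0.6 × 620 × 5.656 × 270 × 10⁻³ = 568.1 kN (longitudinal, 2 welds).
R_nwt = 0.6 × 620 × 5.656 × 170 × 10⁻³ = 357.7 kN (transverse, base value).
(i) R_nwl + R_nwt = 925.8 kN; (ii) 0.85 R_nwl + 1.5 R_nwt = 1019 kN.
R_n = max = 1019 kN [governs: (ii)]; R_n/Ω = 509.7 kN.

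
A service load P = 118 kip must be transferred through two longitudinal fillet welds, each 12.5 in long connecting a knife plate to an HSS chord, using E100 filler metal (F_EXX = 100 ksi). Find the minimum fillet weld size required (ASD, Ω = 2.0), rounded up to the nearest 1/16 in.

w = 1/4 in

Total weld length L = 25 in.
Required throat t_e = P × Ω / (0.6 F_EXX × L) = 118 × 2.0 / (0.6 × 100 × 25) = 0.1573 in.
Required leg w = t_e / 0.707 = 0.2225 in → use 1/4 in.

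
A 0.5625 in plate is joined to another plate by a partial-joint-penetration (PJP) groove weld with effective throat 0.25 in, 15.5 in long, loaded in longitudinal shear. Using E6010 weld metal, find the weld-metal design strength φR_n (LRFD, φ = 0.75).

φR_n ≈ 105 kips

E60XX → F_EXX = 60 ksi.
Effective throat (given) t_e = 0.25 in.
A_we = 0.25 × 15.5 = 3.875 in².
F_nw = 0.6 F_EXX = 36 ksi.
φR_n = 0.75 × 36 × 3.875 = 104.6 kips.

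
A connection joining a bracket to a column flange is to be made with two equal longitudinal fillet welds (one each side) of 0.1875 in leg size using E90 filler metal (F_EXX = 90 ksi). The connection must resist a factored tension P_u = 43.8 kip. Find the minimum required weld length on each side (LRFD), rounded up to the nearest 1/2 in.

Throat t_e = 0.707 × 0.1875 = 0.1326 in.
φr_n = 0.75 × 0.6 × 90 × 0.1326 = 5.369 kip/in.
L_req = P_u / φr_n = 43.8 / 5.369 = 8.158 in total.
Per side: 8.158 / 2 = 4.079 in.
Round up → use L = 4.5 in on each side.

L = 4.5 in on each side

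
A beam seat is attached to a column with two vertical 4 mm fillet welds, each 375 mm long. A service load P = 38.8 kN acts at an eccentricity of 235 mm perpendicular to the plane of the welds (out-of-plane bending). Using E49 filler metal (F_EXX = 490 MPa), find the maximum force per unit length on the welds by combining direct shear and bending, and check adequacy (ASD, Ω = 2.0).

f_max ≈ 201 N/mm; adequate

L_w = 2 × 375 = 750 mm; section modulus (unit throat) S = 2 × L²/6 = 46880 mm².
Direct shear f_v = P/L_w = 38.8×10³/750 = 51.73 N/mm.
Moment M = P × e = 38.8×10³ × 235 = 9118000 N·mm; bending f_b = M/S = 194.5 N/mm.
f_max = √(f_v² + f_b²) = √(51.73² + 194.5²) = 201.3 N/mm.
r_n/Ω = (1/2.0) × 0.6 × 490 × (0.707 × 4) = 415.7 N/mm → adequate.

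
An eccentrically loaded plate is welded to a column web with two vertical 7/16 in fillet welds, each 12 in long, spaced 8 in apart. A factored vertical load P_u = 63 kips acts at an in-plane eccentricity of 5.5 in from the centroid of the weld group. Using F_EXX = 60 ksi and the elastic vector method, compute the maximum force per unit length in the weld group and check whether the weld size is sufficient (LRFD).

Total weld length L_w = 24 in. Treat welds as unit-width lines.
Polar moment about centroid: J = 2[d³/12 + d(b/2)²] = 2[12³/12 + 12×4²] = 672 in³.
Direct shear f_v = P/L_w = 63 / 24 = 2.625 kip/in (vertical).
Torsion M = P·e = 63 × 5.5 = 346.5 kip·in.
Critical point at (x, y) = (4, 6) from centroid. f_tx = M·y/J = 3.094 kip/in; f_ty = M·x/J = 2.062 kip/in.
Resultant f_max = √[f_tx² + (f_v + f_ty)²] = √[3.094² + (2.625 + 2.062)²] = 5.616 kip/in.
Capacity per unit length: φr_n = 0.75 × 0.6 × 60 × (0.707 × 0.4375) = 8.351 kip/in.
5.616 ≤ 8.351 → adequate.

f_max ≈ 5.62 kip/in; adequate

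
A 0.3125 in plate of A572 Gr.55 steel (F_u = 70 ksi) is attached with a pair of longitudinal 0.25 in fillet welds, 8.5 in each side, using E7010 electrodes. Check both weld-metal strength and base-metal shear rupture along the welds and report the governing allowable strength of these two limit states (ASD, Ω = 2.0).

E70XX → F_EXX = 70 ksi.
t_e = 0.707 × 0.25 = 0.1767 in; L = 17 in.
Weld metal: R_n/Ω = (1/2.0) × 0.6 × 70 × 0.1767 × 17 = 63.1 kips.
Base metal (shear rupture): R_n/Ω = (1/2.0) × 0.6 × 70 × 0.3125 × 17 = 111.6 kips.
Governing: weld metal.

R_n/Ω ≈ 63.1 kips (weld metal governs)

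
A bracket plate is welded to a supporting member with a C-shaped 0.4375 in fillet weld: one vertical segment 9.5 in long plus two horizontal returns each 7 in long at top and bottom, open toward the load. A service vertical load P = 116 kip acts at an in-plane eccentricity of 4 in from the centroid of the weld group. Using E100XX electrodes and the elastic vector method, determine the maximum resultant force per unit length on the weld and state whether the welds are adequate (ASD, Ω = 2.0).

f_max ≈ 10.3 kip/in; NOT adequate

E100XX → F_EXX = 100 ksi.
Total weld length L_w = 23.5 in. Treat welds as unit-width lines.
Centroid: x̄ = 2×7×3.5 / 23.5 = 2.085 in from the vertical weld.
Polar moment about centroid: J = I_x + I_y = [9.5³/12 + 2×7×4.75²] + [9.5×2.085² + 2(7³/12 + 7×1.415²)] = 513.8 in³.
Direct shear f_v = P/L_w = 116 / 23.5 = 4.936 kip/in (vertical).
Torsion M = P·e = 116 × 4 = 464 kip·in.
Critical point at (x, y) = (4.915, 4.75) from centroid. f_tx = M·y/J = 4.289 kip/in; f_ty = M·x/J = 4.438 kip/in.
Resultant f_max = √[f_tx² + (f_v + f_ty)²] = √[4.289² + (4.936 + 4.438)²] = 10.31 kip/in.
Capacity per unit length: r_n/Ω = (1/2.0) × 0.6 × 100 × (0.707 × 0.4375) = 9.279 kip/in.
10.31 > 9.279 → NOT adequate.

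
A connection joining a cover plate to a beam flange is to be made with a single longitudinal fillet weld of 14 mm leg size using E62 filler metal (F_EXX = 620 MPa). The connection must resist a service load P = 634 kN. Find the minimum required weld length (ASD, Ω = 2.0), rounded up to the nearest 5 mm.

Throat t_e = 0.707 × 14 = 9.898 mm.
r_n/Ω = (0.6 × 620 × 9.898) / 2.0 = 1841 N/mm = 1.841 kN/mm.
L_req = P / (r_n/Ω) = 634 / 1.841 = 344.4 mm total.
Round up → use L = 345 mm.

L = 345 mm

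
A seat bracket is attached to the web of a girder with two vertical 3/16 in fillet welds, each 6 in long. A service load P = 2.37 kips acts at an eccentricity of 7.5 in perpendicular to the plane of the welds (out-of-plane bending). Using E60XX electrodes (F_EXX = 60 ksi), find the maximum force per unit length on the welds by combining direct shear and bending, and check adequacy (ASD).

L_w = 2 × 6 = 12 in; section modulus (unit throat) S = 2 × L²/6 = 12 in².
Direct shear f_v = P/L_w = 2.37/12 = 0.1975 kip/in.
Moment M = P × e = 2.37 × 7.5 = 17.775 kip·in; bending f_b = M/S = 1.481 kip/in.
f_max = √(f_v² + f_b²) = √(0.1975² + 1.481²) = 1.494 kip/in.
r_n/Ω = (1/2.0) × 0.6 × 60 × (0.707 × 0.1875) = 2.386 kip/in → adequate.

f_max ≈ 1.49 kip/in; adequate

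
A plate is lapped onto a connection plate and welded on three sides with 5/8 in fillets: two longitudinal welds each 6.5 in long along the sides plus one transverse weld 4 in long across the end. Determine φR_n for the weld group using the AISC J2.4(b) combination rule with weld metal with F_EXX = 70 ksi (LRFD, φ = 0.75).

t_e = 0.707 × 0.625 = 0.4419 in.
R_nwl = 0.6 × 70 × 0.4419 × 13 = 241.3 kip (longitudinal, 2 welds).
R_nwt = 0.6 × 70 × 0.4419 × 4 = 74.23 kip (transverse, base value).
(i) R_nwl + R_nwt = 315.5 kip; (ii) 0.85 R_nwl + 1.5 R_nwt = 316.4 kip.
R_n = max = 316.4 kip [governs: (ii)]; φR_n = 237.3 kip.

φR_n ≈ 237 kip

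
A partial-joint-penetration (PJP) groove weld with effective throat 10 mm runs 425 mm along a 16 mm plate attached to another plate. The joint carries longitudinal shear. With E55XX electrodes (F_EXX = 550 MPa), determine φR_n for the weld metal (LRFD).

Effective throat (given) t_e = 10 mm.
A_we = 10 × 425 = 4250 mm².
F_nw = 0.6 F_EXX = 330 MPa.
φR_n = 0.75 × 330 × 4250 × 10⁻³ = 1052 kN.

φR_n ≈ 1050 kN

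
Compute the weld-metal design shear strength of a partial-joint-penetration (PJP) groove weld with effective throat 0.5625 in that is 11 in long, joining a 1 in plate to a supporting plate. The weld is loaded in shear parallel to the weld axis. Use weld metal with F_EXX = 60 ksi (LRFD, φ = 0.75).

Effective throat (given) t_e = 0.5625 in.
A_we = 0.5625 × 11 = 6.188 in².
F_nw = 0.6 F_EXX = 36 ksi.
φR_n = 0.75 × 36 × 6.188 = 167.1 kip.

φR_n ≈ 167 kip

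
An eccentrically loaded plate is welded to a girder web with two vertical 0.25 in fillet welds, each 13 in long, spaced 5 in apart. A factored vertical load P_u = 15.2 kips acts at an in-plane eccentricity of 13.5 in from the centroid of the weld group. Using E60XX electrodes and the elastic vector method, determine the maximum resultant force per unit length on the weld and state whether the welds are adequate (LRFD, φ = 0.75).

E60XX → F_EXX = 60 ksi.
Total weld length L_w = 26 in. Treat welds as unit-width lines.
Polar moment about centroid: J = 2[d³/12 + d(b/2)²] = 2[13³/12 + 13×2.5²] = 528.7 in³.
Direct shear f_v = P/L_w = 15.2 / 26 = 0.5846 kip/in (vertical).
Torsion M = P·e = 15.2 × 13.5 = 205.2 kip·in.
Critical point at (x, y) = (2.5, 6.5) from centroid. f_tx = M·y/J = 2.523 kip/in; f_ty = M·x/J = 0.9704 kip/in.
Resultant f_max = √[f_tx² + (f_v + f_ty)²] = √[2.523² + (0.5846 + 0.9704)²] = 2.964 kip/in.
Capacity per unit length: φr_n = 0.75 × 0.6 × 60 × (0.707 × 0.25) = 4.772 kip/in.
2.964 ≤ 4.772 → adequate.

f_max ≈ 2.96 kip/in; adequate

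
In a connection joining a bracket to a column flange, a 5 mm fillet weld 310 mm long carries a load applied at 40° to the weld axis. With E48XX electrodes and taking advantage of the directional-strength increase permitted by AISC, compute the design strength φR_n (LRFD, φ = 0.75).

φR_n ≈ 298 kN

E48XX → F_EXX = 480 MPa.
t_e = 0.707 × 5 = 3.535 mm; A_we = 3.535 × 310 = 1096 mm².
Directional factor: 1.0 + 0.5 sin^1.5(40°) = 1.258.
F_nw = 0.6 × 480 × 1.258 = 362.2 MPa.
φR_n = 0.75 × 362.2 × 1096 × 10⁻³ = 297.7 kN.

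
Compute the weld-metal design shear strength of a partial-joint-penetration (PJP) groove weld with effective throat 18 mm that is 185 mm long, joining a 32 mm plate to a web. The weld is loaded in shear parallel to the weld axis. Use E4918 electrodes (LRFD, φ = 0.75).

φR_n ≈ 734 kN

E49XX → F_EXX = 490 MPa.
Effective throat (given) t_e = 18 mm.
A_we = 18 × 185 = 3330 mm².
F_nw = 0.6 F_EXX = 294 MPa.
φR_n = 0.75 × 294 × 3330 × 10⁻³ = 734.3 kN.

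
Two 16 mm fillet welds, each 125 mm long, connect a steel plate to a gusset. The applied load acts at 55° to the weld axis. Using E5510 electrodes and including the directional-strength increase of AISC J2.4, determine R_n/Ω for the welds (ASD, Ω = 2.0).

R_n/Ω ≈ 640 kN

E55XX → F_EXX = 550 MPa.
t_e = 0.707 × 16 = 11.31 mm; A_we = 11.31 × 250 = 2828 mm².
Directional factor: 1.0 + 0.5 sin^1.5(55°) = 1.371.
F_nw = 0.6 × 550 × 1.371 = 452.3 MPa.
R_n/Ω = (452.3 × 2828) / 2.0 × 10⁻³ = 639.6 kN.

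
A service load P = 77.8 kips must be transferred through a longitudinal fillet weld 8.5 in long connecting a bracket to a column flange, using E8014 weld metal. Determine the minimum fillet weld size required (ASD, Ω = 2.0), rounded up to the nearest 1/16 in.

w = 9/16 in

E80XX → F_EXX = 80 ksi.
Total weld length L = 8.5 in.
Required throat t_e = P × Ω / (0.6 F_EXX × L) = 77.8 × 2.0 / (0.6 × 80 × 8.5) = 0.3814 in.
Required leg w = t_e / 0.707 = 0.5394 in → use 9/16 in.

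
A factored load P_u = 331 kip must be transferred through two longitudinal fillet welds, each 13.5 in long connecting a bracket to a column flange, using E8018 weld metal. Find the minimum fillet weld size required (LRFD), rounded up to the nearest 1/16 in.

w = 1/2 in

E80XX → F_EXX = 80 ksi.
Total weld length L = 27 in.
Required throat t_e = P_u / (φ × 0.6 F_EXX × L) = 331 / (0.75 × 0.6 × 80 × 27) = 0.3405 in.
Required leg w = t_e / 0.707 = 0.4817 in → use 1/2 in.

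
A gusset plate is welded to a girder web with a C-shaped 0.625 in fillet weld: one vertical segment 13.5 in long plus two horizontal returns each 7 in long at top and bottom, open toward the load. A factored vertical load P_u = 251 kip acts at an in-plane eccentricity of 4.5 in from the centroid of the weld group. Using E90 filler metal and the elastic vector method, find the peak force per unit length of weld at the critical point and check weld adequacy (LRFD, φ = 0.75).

E90XX → F_EXX = 90 ksi.
Total weld length L_w = 27.5 in. Treat welds as unit-width lines.
Centroid: x̄ = 2×7×3.5 / 27.5 = 1.782 in from the vertical weld.
Polar moment about centroid: J = I_x + I_y = [13.5³/12 + 2×7×6.75²] + [13.5×1.782² + 2(7³/12 + 7×1.718²)] = 984.3 in³.
Direct shear f_v = P/L_w = 251 / 27.5 = 9.127 kip/in (vertical).
Torsion M = P·e = 251 × 4.5 = 1129.5 kip·in.
Critical point at (x, y) = (5.218, 6.75) from centroid. f_tx = M·y/J = 7.746 kip/in; f_ty = M·x/J = 5.988 kip/in.
Resultant f_max = √[f_tx² + (f_v + f_ty)²] = √[7.746² + (9.127 + 5.988)²] = 16.98 kip/in.
Capacity per unit length: φr_n = 0.75 × 0.6 × 90 × (0.707 × 0.625) = 17.9 kip/in.
16.98 ≤ 17.9 → adequate.

f_max ≈ 17 kip/in; adequate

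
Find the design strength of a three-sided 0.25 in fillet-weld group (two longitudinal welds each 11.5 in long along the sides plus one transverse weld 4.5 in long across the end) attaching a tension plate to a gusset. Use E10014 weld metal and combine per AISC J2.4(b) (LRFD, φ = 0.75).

E100XX → F_EXX = 100 ksi.
t_e = 0.707 × 0.25 = 0.1767 in.
R_nwl = 0.6 × 100 × 0.1767 × 23 = 243.9 kip (longitudinal, 2 welds).
R_nwt = 0.6 × 100 × 0.1767 × 4.5 = 47.72 kip (transverse, base value).
(i) R_nwl + R_nwt = 291.6 kip; (ii) 0.85 R_nwl + 1.5 R_nwt = 278.9 kip.
R_n = max = 291.6 kip [governs: (i)]; φR_n = 218.7 kip.

φR_n ≈ 219 kip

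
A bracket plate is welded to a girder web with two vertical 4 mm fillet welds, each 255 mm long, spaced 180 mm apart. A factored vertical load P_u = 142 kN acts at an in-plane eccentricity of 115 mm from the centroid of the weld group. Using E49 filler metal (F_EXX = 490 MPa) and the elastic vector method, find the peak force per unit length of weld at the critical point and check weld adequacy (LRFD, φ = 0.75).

Total weld length L_w = 510 mm. Treat welds as unit-width lines.
Polar moment about centroid: J = 2[d³/12 + d(b/2)²] = 2[255³/12 + 255×90²] = 6895000 mm³.
Direct shear f_v = P/L_w = 142×10³ / 510 = 278.4 N/mm (vertical).
Torsion M = P·e = 142×10³ × 115 = 16330000 N·mm.
Critical point at (x, y) = (90, 127.5) from centroid. f_tx = M·y/J = 302 N/mm; f_ty = M·x/J = 213.2 N/mm.
Resultant f_max = √[f_tx² + (f_v + f_ty)²] = √[302² + (278.4 + 213.2)²] = 576.9 N/mm.
Capacity per unit length: φr_n = 0.75 × 0.6 × 490 × (0.707 × 4) = 623.6 N/mm.
576.9 ≤ 623.6 → adequate.

f_max ≈ 577 N/mm; adequate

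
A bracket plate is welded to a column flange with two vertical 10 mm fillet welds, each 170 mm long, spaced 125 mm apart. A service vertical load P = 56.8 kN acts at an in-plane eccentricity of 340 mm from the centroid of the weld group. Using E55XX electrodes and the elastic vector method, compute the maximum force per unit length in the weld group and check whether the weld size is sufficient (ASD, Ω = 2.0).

E55XX → F_EXX = 550 MPa.
Total weld length L_w = 340 mm. Treat welds as unit-width lines.
Polar moment about centroid: J = 2[d³/12 + d(b/2)²] = 2[170³/12 + 170×62.5²] = 2147000 mm³.
Direct shear f_v = P/L_w = 56.8×10³ / 340 = 167.1 N/mm (vertical).
Torsion M = P·e = 56.8×10³ × 340 = 19312000 N·mm.
Critical point at (x, y) = (62.5, 85) from centroid. f_tx = M·y/J = 764.6 N/mm; f_ty = M·x/J = 562.2 N/mm.
Resultant f_max = √[f_tx² + (f_v + f_ty)²] = √[764.6² + (167.1 + 562.2)²] = 1057 N/mm.
Capacity per unit length: r_n/Ω = (1/2.0) × 0.6 × 550 × (0.707 × 10) = 1167 N/mm.
1057 ≤ 1167 → adequate.

f_max ≈ 1060 N/mm; adequate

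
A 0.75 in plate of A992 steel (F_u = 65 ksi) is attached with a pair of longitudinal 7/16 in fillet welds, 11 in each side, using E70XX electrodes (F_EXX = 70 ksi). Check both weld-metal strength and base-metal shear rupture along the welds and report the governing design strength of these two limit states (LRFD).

t_e = 0.707 × 0.4375 = 0.3093 in; L = 22 in.
Weld metal: φR_n = 0.75 × 0.6 × 70 × 0.3093 × 22 = 214.4 kip.
Base metal (shear rupture): φR_n = 0.75 × 0.6 × 65 × 0.75 × 22 = 482.6 kip.
Governing: weld metal.

φR_n ≈ 214 kip (weld metal governs)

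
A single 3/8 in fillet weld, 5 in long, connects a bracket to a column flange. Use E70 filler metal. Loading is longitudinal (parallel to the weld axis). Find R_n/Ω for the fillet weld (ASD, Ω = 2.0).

R_n/Ω ≈ 27.8 kips

E70XX → F_EXX = 70 ksi.
Effective throat t_e = 0.707 × 0.375 = 0.2651 in.
Total length L = 5 in; A_we = 0.2651 × 5 = 1.326 in².
F_nw = 0.6 F_EXX = 0.6 × 70 = 42 ksi.
R_n = 42 × 1.326 = 55.68 kips; R_n/Ω = 55.68/2.0 = 27.84 kips.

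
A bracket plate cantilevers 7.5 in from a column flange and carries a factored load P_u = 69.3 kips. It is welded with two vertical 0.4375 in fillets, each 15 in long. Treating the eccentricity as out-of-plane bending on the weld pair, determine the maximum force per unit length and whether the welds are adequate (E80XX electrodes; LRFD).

E80XX → F_EXX = 80 ksi.
L_w = 2 × 15 = 30 in; section modulus (unit throat) S = 2 × L²/6 = 75 in².
Direct shear f_v = P/L_w = 69.3/30 = 2.31 kip/in.
Moment M = P × e = 69.3 × 7.5 = 519.75 kip·in; bending f_b = M/S = 6.93 kip/in.
f_max = √(f_v² + f_b²) = √(2.31² + 6.93²) = 7.305 kip/in.
φr_n = 0.75 × 0.6 × 80 × (0.707 × 0.4375) = 11.14 kip/in → adequate.

f_max ≈ 7.3 kip/in; adequate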